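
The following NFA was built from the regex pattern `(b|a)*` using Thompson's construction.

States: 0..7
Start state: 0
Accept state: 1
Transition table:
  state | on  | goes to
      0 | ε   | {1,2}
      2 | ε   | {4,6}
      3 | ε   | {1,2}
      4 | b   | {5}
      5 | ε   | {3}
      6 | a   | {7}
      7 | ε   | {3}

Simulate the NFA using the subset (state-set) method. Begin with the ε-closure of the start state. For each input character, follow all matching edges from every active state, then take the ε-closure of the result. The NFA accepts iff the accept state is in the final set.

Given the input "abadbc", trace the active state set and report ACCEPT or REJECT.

start: ε-closure({0}) = {0,1,2,4,6}
'a' @ 1: {1,2,3,4,6,7}  [accepting]
'b' @ 2: {1,2,3,4,5,6}  [accepting]
'a' @ 3: {1,2,3,4,6,7}  [accepting]
'd' @ 4: {}  — state set empty
rest 'bc' ignored (set empty)
end set {} — state 1 not in

Answer: REJECT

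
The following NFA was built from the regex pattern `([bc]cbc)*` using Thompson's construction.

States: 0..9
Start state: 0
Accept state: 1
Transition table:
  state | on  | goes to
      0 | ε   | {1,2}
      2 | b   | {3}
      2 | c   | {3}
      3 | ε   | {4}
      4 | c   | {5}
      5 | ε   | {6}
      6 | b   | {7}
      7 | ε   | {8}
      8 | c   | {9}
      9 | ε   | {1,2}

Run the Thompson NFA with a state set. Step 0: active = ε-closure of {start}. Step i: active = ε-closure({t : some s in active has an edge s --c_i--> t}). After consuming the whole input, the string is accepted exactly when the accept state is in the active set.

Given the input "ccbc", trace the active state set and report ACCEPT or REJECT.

S₀ = ε-closure({0}) = {0,1,2}
'c' @ 1: {3,4}
'c' @ 2: {5,6}
'b' @ 3: {7,8}
'c' @ 4: {1,2,9}  (accept∈set)
final: {1,2,9}; accept 1 in set

Answer: ACCEPT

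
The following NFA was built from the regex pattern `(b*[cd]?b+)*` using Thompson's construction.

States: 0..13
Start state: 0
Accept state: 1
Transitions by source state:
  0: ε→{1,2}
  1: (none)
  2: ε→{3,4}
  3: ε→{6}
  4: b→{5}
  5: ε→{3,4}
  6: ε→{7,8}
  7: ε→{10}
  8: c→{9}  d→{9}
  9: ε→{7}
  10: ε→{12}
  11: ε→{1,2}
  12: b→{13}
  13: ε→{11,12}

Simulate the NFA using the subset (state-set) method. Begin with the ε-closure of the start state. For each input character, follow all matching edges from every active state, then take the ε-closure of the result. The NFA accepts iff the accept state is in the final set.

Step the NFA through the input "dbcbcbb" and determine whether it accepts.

start: ε-closure({0}) = {0,1,2,3,4,6,7,8,10,12}
'd' @ 1: {7,9,10,12}
'b' @ 2: {1,2,3,4,6,7,8,10,11,12,13}  (accept∈set)
'c' @ 3: {7,9,10,12}
'b' @ 4: {1,2,3,4,6,7,8,10,11,12,13}  (accept∈set)
'c' @ 5: {7,9,10,12}
'b' @ 6: {1,2,3,4,6,7,8,10,11,12,13}  (accept∈set)
'b' @ 7: {1,2,3,4,5,6,7,8,10,11,12,13}  (accept∈set)
final: {1,2,3,4,5,6,7,8,10,11,12,13}; accept 1 in set

Answer: ACCEPT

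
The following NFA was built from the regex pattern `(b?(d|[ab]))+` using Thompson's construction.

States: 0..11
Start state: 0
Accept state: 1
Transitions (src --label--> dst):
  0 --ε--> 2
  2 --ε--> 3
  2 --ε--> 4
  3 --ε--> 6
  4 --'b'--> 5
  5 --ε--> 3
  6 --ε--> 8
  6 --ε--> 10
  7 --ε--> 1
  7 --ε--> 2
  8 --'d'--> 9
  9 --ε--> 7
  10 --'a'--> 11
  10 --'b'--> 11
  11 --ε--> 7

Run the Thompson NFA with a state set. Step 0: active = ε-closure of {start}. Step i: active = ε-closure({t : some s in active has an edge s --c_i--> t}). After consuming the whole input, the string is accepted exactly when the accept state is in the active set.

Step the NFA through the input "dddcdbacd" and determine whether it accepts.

Answer: REJECT

Steps:
start: ε-closure({0}) = {0,2,3,4,6,8,10}
'd' @ 1: {1,2,3,4,6,7,8,9,10}  (accept∈set)
'd' @ 2: {1,2,3,4,6,7,8,9,10}  (accept∈set)
'd' @ 3: {1,2,3,4,6,7,8,9,10}  (accept∈set)
'c' @ 4: {}  — dead — no transitions
rest 'dbacd' ignored (set empty)
after full input: {}  (accept=1 not in)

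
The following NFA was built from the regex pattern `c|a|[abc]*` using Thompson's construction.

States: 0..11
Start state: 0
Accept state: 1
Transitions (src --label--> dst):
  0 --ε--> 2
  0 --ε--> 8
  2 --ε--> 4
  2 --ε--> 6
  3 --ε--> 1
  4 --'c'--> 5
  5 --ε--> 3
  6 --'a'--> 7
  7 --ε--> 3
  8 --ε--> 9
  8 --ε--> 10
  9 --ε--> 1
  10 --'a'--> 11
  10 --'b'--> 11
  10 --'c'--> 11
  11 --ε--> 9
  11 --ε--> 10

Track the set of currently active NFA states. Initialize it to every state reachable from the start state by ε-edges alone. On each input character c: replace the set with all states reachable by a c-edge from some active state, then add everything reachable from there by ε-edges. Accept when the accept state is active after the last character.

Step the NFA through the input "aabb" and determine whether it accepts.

Answer: ACCEPT

Trace:
initial (ε-close {0}): {0,1,2,4,6,8,9,10}
'a' @ 1: {1,3,7,9,10,11}  ✓accept
'a' @ 2: {1,9,10,11}  ✓accept
'b' @ 3: {1,9,10,11}  ✓accept
'b' @ 4: {1,9,10,11}  ✓accept
end set {1,9,10,11} — state 1 in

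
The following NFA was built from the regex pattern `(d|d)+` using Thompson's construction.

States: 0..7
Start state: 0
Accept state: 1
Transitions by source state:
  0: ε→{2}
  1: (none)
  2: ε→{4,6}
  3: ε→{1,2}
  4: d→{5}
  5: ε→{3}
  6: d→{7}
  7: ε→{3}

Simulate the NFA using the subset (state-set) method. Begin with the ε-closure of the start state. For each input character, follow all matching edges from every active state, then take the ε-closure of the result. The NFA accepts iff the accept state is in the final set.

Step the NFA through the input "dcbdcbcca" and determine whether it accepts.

start: ε-closure({0}) = {0,2,4,6}
'd' @ 1: {1,2,3,4,5,6,7}  ✓accept
'c' @ 2: {}  — dead — no transitions
rest 'bdcbcca' ignored (set empty)
final: {}; accept 1 not in set

Answer: REJECT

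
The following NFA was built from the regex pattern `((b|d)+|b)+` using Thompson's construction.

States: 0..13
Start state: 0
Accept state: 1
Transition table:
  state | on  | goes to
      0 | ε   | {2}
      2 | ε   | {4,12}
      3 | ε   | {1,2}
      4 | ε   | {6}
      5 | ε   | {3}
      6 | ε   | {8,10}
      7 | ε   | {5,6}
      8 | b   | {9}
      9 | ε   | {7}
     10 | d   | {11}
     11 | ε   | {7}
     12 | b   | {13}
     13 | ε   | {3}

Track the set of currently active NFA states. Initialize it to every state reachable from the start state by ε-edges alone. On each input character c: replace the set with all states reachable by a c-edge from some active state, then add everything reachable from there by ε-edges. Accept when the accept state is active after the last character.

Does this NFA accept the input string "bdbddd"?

Answer: ACCEPT

Trace:
start: ε-closure({0}) = {0,2,4,6,8,10,12}
'b' @ 1: {1,2,3,4,5,6,7,8,9,10,12,13}  (accept∈set)
'd' @ 2: {1,2,3,4,5,6,7,8,10,11,12}  (accept∈set)
'b' @ 3: {1,2,3,4,5,6,7,8,9,10,12,13}  (accept∈set)
'd' @ 4: {1,2,3,4,5,6,7,8,10,11,12}  (accept∈set)
'd' @ 5: {1,2,3,4,5,6,7,8,10,11,12}  (accept∈set)
'd' @ 6: {1,2,3,4,5,6,7,8,10,11,12}  (accept∈set)
after full input: {1,2,3,4,5,6,7,8,10,11,12}  (accept=1 in)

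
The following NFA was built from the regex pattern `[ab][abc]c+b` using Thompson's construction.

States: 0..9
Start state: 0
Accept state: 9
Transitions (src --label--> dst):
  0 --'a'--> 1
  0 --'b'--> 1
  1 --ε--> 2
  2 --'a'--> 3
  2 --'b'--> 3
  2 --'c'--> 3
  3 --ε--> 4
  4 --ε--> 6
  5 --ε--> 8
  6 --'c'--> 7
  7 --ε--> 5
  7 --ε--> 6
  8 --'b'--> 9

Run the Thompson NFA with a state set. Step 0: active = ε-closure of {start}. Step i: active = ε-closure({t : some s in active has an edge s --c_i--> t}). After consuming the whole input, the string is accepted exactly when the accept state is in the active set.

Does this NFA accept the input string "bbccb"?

Answer: ACCEPT

Derivation:
S₀ = ε-closure({0}) = {0}
'b' @ 1: {1,2}
'b' @ 2: {3,4,6}
'c' @ 3: {5,6,7,8}
'c' @ 4: {5,6,7,8}
'b' @ 5: {9}  ✓accept
final: {9}; accept 9 in set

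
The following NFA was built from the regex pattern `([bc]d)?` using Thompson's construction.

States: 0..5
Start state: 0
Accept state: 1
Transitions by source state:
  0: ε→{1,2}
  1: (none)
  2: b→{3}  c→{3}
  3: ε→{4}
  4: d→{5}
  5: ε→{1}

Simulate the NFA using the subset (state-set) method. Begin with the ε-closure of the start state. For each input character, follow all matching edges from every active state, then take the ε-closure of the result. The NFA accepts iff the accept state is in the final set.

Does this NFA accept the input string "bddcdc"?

initial (ε-close {0}): {0,1,2}
'b' @ 1: {3,4}
'd' @ 2: {1,5}  (accept∈set)
'd' @ 3: {}  — state set empty
rest 'cdc' ignored (set empty)
end set {} — state 1 not in

Answer: REJECT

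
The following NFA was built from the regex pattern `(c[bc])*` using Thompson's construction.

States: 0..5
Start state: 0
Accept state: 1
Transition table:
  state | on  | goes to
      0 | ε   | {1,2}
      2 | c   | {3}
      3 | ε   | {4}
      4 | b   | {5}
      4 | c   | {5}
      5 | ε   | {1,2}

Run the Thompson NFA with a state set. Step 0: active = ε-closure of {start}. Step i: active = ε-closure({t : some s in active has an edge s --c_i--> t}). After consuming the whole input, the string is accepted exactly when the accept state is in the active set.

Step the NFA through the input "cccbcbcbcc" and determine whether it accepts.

S₀ = ε-closure({0}) = {0,1,2}
'c' @ 1: {3,4}
'c' @ 2: {1,2,5}  (accept∈set)
'c' @ 3: {3,4}
'b' @ 4: {1,2,5}  (accept∈set)
'c' @ 5: {3,4}
'b' @ 6: {1,2,5}  (accept∈set)
'c' @ 7: {3,4}
'b' @ 8: {1,2,5}  (accept∈set)
'c' @ 9: {3,4}
'c' @ 10: {1,2,5}  (accept∈set)
end set {1,2,5} — state 1 in

Answer: ACCEPT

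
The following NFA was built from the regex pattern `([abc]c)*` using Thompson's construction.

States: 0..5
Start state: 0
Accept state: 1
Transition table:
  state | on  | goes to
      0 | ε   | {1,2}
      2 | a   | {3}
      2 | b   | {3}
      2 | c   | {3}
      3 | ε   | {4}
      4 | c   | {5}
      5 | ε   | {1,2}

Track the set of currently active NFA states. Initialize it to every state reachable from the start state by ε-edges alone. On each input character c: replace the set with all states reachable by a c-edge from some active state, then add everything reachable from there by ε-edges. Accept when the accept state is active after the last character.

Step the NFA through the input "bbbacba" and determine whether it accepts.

Answer: REJECT

Steps:
initial (ε-close {0}): {0,1,2}
'b' @ 1: {3,4}
'b' @ 2: {}  — dead — no transitions
rest 'bacba' ignored (set empty)
after full input: {}  (accept=1 not in)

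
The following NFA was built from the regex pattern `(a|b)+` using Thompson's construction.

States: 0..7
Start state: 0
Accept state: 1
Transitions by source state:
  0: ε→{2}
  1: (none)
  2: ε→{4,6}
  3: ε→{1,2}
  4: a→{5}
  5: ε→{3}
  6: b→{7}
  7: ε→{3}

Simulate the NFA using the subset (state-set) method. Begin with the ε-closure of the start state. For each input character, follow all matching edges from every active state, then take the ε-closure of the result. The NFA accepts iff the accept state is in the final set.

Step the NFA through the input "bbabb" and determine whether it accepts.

Answer: ACCEPT

Trace:
S₀ = ε-closure({0}) = {0,2,4,6}
'b' @ 1: {1,2,3,4,6,7}  (accept∈set)
'b' @ 2: {1,2,3,4,6,7}  (accept∈set)
'a' @ 3: {1,2,3,4,5,6}  (accept∈set)
'b' @ 4: {1,2,3,4,6,7}  (accept∈set)
'b' @ 5: {1,2,3,4,6,7}  (accept∈set)
final: {1,2,3,4,6,7}; accept 1 in set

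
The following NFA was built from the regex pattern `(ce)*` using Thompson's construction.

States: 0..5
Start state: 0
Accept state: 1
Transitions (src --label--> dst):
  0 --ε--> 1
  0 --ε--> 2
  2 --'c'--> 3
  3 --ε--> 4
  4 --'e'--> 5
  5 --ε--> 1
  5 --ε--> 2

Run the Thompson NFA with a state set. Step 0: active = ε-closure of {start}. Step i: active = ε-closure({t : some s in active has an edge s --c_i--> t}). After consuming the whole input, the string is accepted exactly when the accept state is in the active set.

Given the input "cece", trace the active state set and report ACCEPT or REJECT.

Answer: ACCEPT

Derivation:
S₀ = ε-closure({0}) = {0,1,2}
'c' @ 1: {3,4}
'e' @ 2: {1,2,5}  [accepting]
'c' @ 3: {3,4}
'e' @ 4: {1,2,5}  [accepting]
end set {1,2,5} — state 1 in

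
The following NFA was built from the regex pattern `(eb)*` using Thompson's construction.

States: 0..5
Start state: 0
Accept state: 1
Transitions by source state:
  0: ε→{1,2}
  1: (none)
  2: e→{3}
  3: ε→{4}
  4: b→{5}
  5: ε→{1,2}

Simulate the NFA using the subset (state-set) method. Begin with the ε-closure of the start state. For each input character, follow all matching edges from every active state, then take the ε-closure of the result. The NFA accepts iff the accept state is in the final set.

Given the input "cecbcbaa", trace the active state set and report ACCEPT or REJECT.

initial (ε-close {0}): {0,1,2}
'c' @ 1: {}  — state set empty
rest 'ecbcbaa' ignored (set empty)
end set {} — state 1 not in

Answer: REJECT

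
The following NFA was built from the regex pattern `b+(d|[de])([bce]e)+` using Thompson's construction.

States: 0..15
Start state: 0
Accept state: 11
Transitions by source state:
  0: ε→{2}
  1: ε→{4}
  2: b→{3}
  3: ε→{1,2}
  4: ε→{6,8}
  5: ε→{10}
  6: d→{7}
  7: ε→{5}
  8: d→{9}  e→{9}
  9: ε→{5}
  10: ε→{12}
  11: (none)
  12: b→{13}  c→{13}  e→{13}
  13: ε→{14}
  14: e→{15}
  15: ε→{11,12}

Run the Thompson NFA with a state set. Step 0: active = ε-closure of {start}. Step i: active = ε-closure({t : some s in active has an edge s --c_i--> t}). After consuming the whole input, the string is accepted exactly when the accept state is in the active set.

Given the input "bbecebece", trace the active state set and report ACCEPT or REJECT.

Answer: ACCEPT

Derivation:
S₀ = ε-closure({0}) = {0,2}
'b' @ 1: {1,2,3,4,6,8}
'b' @ 2: {1,2,3,4,6,8}
'e' @ 3: {5,9,10,12}
'c' @ 4: {13,14}
'e' @ 5: {11,12,15}  ✓accept
'b' @ 6: {13,14}
'e' @ 7: {11,12,15}  ✓accept
'c' @ 8: {13,14}
'e' @ 9: {11,12,15}  ✓accept
after full input: {11,12,15}  (accept=11 in)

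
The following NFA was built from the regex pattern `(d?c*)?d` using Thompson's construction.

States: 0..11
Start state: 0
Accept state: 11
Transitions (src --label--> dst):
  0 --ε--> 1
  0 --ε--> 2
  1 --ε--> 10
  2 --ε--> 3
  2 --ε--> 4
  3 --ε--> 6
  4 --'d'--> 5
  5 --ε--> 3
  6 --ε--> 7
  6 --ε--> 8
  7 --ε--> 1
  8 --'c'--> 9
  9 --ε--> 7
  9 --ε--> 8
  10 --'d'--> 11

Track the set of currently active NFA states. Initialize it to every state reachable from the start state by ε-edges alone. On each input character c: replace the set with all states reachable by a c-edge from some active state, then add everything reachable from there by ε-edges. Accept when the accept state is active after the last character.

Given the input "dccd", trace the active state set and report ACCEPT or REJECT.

S₀ = ε-closure({0}) = {0,1,2,3,4,6,7,8,10}
'd' @ 1: {1,3,5,6,7,8,10,11}  [accepting]
'c' @ 2: {1,7,8,9,10}
'c' @ 3: {1,7,8,9,10}
'd' @ 4: {11}  [accepting]
after full input: {11}  (accept=11 in)

Answer: ACCEPT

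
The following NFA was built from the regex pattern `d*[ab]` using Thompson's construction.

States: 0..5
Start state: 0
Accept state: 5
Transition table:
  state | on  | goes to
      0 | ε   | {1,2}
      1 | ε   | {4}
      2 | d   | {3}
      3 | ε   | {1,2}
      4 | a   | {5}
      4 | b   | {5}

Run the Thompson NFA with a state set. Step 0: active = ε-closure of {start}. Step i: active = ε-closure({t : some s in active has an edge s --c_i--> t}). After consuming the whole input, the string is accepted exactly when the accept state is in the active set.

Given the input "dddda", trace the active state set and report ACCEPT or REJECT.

Answer: ACCEPT

Trace:
S₀ = ε-closure({0}) = {0,1,2,4}
'd' @ 1: {1,2,3,4}
'd' @ 2: {1,2,3,4}
'd' @ 3: {1,2,3,4}
'd' @ 4: {1,2,3,4}
'a' @ 5: {5}  ✓accept
end set {5} — state 5 in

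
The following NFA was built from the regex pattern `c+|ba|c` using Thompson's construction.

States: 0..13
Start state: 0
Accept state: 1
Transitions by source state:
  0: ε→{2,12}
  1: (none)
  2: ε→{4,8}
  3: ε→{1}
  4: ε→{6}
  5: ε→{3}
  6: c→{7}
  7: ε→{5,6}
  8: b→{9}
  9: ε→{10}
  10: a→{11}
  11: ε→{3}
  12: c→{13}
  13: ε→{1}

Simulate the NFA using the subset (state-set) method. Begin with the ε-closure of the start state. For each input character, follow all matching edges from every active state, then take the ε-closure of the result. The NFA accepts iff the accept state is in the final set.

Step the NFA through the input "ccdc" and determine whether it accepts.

start: ε-closure({0}) = {0,2,4,6,8,12}
'c' @ 1: {1,3,5,6,7,13}  (accept∈set)
'c' @ 2: {1,3,5,6,7}  (accept∈set)
'd' @ 3: {}  — no active states
rest 'c' ignored (set empty)
end set {} — state 1 not in

Answer: REJECT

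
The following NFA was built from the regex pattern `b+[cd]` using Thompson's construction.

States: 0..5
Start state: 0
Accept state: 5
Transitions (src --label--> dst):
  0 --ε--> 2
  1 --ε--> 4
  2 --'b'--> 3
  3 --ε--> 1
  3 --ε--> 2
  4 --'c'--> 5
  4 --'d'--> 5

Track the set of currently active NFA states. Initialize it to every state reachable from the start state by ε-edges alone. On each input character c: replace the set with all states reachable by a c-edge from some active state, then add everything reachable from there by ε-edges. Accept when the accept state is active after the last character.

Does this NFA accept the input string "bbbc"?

Answer: ACCEPT

Trace:
initial (ε-close {0}): {0,2}
'b' @ 1: {1,2,3,4}
'b' @ 2: {1,2,3,4}
'b' @ 3: {1,2,3,4}
'c' @ 4: {5}  [accepting]
after full input: {5}  (accept=5 in)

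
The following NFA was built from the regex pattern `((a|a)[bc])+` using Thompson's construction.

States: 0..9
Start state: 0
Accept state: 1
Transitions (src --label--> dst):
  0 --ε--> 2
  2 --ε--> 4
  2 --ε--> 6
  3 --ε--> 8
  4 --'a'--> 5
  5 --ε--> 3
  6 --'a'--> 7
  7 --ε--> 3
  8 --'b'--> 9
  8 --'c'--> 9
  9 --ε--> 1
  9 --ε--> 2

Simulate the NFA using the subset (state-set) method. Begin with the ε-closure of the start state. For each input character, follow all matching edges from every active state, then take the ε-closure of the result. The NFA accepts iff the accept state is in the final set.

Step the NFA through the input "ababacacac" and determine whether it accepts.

start: ε-closure({0}) = {0,2,4,6}
'a' @ 1: {3,5,7,8}
'b' @ 2: {1,2,4,6,9}  (accept∈set)
'a' @ 3: {3,5,7,8}
'b' @ 4: {1,2,4,6,9}  (accept∈set)
'a' @ 5: {3,5,7,8}
'c' @ 6: {1,2,4,6,9}  (accept∈set)
'a' @ 7: {3,5,7,8}
'c' @ 8: {1,2,4,6,9}  (accept∈set)
'a' @ 9: {3,5,7,8}
'c' @ 10: {1,2,4,6,9}  (accept∈set)
final: {1,2,4,6,9}; accept 1 in set

Answer: ACCEPT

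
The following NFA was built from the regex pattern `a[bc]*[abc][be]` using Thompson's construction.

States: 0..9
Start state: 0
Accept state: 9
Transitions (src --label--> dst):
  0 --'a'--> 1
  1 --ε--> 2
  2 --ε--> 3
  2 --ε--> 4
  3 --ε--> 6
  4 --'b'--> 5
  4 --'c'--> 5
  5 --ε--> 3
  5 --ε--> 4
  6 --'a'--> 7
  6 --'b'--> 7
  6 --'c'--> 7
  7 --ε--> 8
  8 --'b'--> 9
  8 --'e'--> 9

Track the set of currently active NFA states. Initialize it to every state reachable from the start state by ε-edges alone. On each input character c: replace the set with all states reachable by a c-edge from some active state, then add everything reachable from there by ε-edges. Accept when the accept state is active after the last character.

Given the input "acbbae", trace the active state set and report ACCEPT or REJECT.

start: ε-closure({0}) = {0}
'a' @ 1: {1,2,3,4,6}
'c' @ 2: {3,4,5,6,7,8}
'b' @ 3: {3,4,5,6,7,8,9}  (accept∈set)
'b' @ 4: {3,4,5,6,7,8,9}  (accept∈set)
'a' @ 5: {7,8}
'e' @ 6: {9}  (accept∈set)
final: {9}; accept 9 in set

Answer: ACCEPT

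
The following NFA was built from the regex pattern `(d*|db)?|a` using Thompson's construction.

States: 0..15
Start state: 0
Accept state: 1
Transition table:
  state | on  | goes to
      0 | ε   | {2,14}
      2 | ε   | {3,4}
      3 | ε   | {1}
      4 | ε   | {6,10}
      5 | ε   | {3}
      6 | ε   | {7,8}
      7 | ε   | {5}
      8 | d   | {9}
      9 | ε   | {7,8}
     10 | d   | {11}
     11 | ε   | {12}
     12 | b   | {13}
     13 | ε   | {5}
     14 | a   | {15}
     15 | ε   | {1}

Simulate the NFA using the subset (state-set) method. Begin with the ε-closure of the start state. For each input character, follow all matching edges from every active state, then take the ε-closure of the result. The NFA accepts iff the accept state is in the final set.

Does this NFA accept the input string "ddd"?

Answer: ACCEPT

Steps:
start: ε-closure({0}) = {0,1,2,3,4,5,6,7,8,10,14}
'd' @ 1: {1,3,5,7,8,9,11,12}  ✓accept
'd' @ 2: {1,3,5,7,8,9}  ✓accept
'd' @ 3: {1,3,5,7,8,9}  ✓accept
after full input: {1,3,5,7,8,9}  (accept=1 in)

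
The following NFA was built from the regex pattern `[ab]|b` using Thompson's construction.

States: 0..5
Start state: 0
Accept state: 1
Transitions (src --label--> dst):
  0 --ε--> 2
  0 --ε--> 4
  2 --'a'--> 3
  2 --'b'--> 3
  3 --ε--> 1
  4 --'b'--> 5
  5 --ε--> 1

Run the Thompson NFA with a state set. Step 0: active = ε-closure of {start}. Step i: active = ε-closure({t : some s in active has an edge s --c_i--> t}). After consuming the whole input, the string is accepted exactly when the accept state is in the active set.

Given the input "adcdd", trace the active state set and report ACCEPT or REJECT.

Answer: REJECT

Steps:
start: ε-closure({0}) = {0,2,4}
'a' @ 1: {1,3}  (accept∈set)
'd' @ 2: {}  — state set empty
rest 'cdd' ignored (set empty)
final: {}; accept 1 not in set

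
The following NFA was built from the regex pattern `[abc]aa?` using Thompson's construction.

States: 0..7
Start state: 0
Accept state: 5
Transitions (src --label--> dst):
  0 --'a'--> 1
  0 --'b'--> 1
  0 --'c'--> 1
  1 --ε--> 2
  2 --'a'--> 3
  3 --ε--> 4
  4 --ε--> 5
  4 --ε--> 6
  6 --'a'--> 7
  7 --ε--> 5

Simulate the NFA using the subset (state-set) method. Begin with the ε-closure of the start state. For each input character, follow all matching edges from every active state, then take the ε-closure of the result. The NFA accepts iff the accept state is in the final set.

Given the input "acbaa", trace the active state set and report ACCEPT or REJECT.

initial (ε-close {0}): {0}
'a' @ 1: {1,2}
'c' @ 2: {}  — dead — no transitions
rest 'baa' ignored (set empty)
end set {} — state 5 not in

Answer: REJECT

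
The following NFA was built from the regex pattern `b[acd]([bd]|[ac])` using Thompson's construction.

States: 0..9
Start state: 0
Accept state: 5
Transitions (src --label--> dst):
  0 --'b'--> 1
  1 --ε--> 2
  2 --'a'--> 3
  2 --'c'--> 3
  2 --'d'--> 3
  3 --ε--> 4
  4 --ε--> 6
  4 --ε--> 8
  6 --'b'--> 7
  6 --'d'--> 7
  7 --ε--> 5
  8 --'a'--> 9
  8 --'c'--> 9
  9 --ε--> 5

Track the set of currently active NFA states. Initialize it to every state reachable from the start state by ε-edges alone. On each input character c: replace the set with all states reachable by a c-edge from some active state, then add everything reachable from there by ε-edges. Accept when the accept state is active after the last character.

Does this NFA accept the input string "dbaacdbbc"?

Answer: REJECT

Steps:
initial (ε-close {0}): {0}
'd' @ 1: {}  — state set empty
rest 'baacdbbc' ignored (set empty)
end set {} — state 5 not in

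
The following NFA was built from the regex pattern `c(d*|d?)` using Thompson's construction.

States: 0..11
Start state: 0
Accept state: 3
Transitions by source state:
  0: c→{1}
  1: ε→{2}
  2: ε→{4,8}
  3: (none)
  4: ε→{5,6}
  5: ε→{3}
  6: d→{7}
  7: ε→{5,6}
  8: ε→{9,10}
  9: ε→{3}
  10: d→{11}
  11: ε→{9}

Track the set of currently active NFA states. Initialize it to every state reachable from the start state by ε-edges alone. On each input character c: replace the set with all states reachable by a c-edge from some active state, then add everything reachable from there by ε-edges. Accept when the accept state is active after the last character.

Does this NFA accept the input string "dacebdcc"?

S₀ = ε-closure({0}) = {0}
'd' @ 1: {}  — dead — no transitions
rest 'acebdcc' ignored (set empty)
after full input: {}  (accept=3 not in)

Answer: REJECT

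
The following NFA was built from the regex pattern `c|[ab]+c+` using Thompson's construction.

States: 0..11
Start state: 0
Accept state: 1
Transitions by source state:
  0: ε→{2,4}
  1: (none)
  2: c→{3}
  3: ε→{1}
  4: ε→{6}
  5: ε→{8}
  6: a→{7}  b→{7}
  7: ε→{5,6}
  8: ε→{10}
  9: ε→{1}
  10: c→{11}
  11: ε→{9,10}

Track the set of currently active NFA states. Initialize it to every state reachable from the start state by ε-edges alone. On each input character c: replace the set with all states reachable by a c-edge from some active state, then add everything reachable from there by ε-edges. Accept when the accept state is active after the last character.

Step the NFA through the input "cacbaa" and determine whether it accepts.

Answer: REJECT

Trace:
S₀ = ε-closure({0}) = {0,2,4,6}
'c' @ 1: {1,3}  (accept∈set)
'a' @ 2: {}  — no active states
rest 'cbaa' ignored (set empty)
end set {} — state 1 not in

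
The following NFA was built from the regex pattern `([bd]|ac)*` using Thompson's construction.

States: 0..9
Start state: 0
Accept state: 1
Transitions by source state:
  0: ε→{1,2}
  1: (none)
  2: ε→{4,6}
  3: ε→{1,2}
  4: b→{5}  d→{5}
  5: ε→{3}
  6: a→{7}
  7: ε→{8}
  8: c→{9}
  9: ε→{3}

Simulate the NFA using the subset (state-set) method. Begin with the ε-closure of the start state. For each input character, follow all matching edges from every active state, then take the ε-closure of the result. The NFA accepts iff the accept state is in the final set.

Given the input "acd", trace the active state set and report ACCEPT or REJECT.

Answer: ACCEPT

Trace:
initial (ε-close {0}): {0,1,2,4,6}
'a' @ 1: {7,8}
'c' @ 2: {1,2,3,4,6,9}  ✓accept
'd' @ 3: {1,2,3,4,5,6}  ✓accept
after full input: {1,2,3,4,5,6}  (accept=1 in)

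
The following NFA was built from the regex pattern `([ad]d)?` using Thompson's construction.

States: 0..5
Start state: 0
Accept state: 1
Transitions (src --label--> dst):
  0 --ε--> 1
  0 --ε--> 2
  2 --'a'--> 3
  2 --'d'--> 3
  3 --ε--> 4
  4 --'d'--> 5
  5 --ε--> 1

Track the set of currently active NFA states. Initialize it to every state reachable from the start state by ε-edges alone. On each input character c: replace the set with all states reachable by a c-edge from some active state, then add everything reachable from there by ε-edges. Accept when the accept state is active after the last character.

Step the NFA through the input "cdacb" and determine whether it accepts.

Answer: REJECT

Derivation:
start: ε-closure({0}) = {0,1,2}
'c' @ 1: {}  — dead — no transitions
rest 'dacb' ignored (set empty)
end set {} — state 1 not in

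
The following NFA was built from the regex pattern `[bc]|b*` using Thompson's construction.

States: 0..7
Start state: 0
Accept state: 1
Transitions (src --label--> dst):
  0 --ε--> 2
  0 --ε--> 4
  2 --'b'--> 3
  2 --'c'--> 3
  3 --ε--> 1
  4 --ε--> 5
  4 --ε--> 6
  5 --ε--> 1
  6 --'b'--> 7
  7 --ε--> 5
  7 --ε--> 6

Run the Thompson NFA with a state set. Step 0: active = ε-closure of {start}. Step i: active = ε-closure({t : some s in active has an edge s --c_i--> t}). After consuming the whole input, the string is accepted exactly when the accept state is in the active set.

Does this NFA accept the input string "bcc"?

Answer: REJECT

Derivation:
start: ε-closure({0}) = {0,1,2,4,5,6}
'b' @ 1: {1,3,5,6,7}  [accepting]
'c' @ 2: {}  — dead — no transitions
rest 'c' ignored (set empty)
end set {} — state 1 not in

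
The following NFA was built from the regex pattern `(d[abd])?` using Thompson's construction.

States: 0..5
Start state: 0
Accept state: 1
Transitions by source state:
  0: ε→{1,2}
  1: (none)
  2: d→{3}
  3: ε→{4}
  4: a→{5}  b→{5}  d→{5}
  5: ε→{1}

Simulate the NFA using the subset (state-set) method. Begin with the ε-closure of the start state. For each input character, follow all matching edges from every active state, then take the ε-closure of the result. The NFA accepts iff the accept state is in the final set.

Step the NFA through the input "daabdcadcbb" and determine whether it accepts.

Answer: REJECT

Steps:
start: ε-closure({0}) = {0,1,2}
'd' @ 1: {3,4}
'a' @ 2: {1,5}  [accepting]
'a' @ 3: {}  — dead — no transitions
rest 'bdcadcbb' ignored (set empty)
after full input: {}  (accept=1 not in)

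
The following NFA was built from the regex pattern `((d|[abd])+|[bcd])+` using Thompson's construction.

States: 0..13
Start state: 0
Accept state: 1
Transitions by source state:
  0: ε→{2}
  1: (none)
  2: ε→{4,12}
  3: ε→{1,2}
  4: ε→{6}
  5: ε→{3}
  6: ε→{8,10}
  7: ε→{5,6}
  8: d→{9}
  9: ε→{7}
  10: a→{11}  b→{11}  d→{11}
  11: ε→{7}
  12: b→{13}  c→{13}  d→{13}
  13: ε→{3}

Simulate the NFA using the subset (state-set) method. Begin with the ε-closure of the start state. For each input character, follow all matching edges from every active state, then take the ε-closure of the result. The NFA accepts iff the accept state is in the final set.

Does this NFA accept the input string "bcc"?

S₀ = ε-closure({0}) = {0,2,4,6,8,10,12}
'b' @ 1: {1,2,3,4,5,6,7,8,10,11,12,13}  ✓accept
'c' @ 2: {1,2,3,4,6,8,10,12,13}  ✓accept
'c' @ 3: {1,2,3,4,6,8,10,12,13}  ✓accept
final: {1,2,3,4,6,8,10,12,13}; accept 1 in set

Answer: ACCEPT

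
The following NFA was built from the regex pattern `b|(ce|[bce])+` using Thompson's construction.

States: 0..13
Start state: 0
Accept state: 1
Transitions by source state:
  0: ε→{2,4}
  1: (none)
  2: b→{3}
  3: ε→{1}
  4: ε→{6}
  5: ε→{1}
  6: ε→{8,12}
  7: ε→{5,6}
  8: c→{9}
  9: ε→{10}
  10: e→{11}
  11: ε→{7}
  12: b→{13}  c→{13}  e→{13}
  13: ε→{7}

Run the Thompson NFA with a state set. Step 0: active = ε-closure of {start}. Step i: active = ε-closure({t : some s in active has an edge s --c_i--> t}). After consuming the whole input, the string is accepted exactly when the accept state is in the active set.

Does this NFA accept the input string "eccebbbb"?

Answer: ACCEPT

Steps:
initial (ε-close {0}): {0,2,4,6,8,12}
'e' @ 1: {1,5,6,7,8,12,13}  ✓accept
'c' @ 2: {1,5,6,7,8,9,10,12,13}  ✓accept
'c' @ 3: {1,5,6,7,8,9,10,12,13}  ✓accept
'e' @ 4: {1,5,6,7,8,11,12,13}  ✓accept
'b' @ 5: {1,5,6,7,8,12,13}  ✓accept
'b' @ 6: {1,5,6,7,8,12,13}  ✓accept
'b' @ 7: {1,5,6,7,8,12,13}  ✓accept
'b' @ 8: {1,5,6,7,8,12,13}  ✓accept
final: {1,5,6,7,8,12,13}; accept 1 in set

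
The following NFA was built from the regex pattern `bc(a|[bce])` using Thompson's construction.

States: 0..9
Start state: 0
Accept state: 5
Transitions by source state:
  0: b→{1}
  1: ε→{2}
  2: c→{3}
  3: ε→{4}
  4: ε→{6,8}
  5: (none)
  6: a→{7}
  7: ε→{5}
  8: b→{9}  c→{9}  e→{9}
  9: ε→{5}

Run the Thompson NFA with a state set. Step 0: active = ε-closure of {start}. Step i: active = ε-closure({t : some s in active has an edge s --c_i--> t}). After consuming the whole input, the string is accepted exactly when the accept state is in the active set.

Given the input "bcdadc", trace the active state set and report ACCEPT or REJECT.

S₀ = ε-closure({0}) = {0}
'b' @ 1: {1,2}
'c' @ 2: {3,4,6,8}
'd' @ 3: {}  — state set empty
rest 'adc' ignored (set empty)
after full input: {}  (accept=5 not in)

Answer: REJECT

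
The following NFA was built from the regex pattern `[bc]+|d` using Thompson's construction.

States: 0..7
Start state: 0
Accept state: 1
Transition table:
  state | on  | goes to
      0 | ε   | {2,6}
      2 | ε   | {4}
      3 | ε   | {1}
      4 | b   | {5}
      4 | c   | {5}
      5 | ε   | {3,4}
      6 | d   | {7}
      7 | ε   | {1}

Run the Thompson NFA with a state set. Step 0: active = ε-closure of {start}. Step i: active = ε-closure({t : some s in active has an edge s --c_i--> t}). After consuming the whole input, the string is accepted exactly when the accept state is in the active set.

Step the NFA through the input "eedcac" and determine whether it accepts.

Answer: REJECT

Steps:
start: ε-closure({0}) = {0,2,4,6}
'e' @ 1: {}  — no active states
rest 'edcac' ignored (set empty)
end set {} — state 1 not in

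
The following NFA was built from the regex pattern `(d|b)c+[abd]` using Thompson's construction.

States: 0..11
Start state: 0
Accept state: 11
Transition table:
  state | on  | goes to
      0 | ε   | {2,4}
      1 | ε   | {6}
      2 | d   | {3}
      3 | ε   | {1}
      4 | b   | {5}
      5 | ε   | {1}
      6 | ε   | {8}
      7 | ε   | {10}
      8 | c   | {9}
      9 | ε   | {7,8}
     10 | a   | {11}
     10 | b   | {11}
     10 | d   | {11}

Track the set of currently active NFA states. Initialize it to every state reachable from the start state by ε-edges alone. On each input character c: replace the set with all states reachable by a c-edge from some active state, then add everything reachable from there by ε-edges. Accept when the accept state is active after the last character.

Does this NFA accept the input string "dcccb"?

Answer: ACCEPT

Trace:
initial (ε-close {0}): {0,2,4}
'd' @ 1: {1,3,6,8}
'c' @ 2: {7,8,9,10}
'c' @ 3: {7,8,9,10}
'c' @ 4: {7,8,9,10}
'b' @ 5: {11}  (accept∈set)
end set {11} — state 11 in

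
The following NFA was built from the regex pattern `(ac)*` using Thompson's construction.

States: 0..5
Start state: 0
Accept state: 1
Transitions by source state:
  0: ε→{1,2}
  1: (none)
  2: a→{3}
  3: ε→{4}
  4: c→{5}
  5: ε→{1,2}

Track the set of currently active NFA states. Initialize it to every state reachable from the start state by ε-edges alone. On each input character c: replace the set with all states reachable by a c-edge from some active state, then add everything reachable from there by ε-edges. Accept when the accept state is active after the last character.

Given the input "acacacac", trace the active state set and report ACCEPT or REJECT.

Answer: ACCEPT

Derivation:
initial (ε-close {0}): {0,1,2}
'a' @ 1: {3,4}
'c' @ 2: {1,2,5}  [accepting]
'a' @ 3: {3,4}
'c' @ 4: {1,2,5}  [accepting]
'a' @ 5: {3,4}
'c' @ 6: {1,2,5}  [accepting]
'a' @ 7: {3,4}
'c' @ 8: {1,2,5}  [accepting]
final: {1,2,5}; accept 1 in set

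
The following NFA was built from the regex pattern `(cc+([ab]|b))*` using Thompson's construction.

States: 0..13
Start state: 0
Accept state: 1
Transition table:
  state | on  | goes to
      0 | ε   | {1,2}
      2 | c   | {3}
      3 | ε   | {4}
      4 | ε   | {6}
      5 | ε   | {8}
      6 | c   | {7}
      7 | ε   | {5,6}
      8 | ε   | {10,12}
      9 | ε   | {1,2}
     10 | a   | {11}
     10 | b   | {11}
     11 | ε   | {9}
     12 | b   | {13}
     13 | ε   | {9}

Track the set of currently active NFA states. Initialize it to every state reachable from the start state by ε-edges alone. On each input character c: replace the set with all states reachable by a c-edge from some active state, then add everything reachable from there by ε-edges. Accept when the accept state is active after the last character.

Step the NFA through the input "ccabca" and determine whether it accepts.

Answer: REJECT

Trace:
S₀ = ε-closure({0}) = {0,1,2}
'c' @ 1: {3,4,6}
'c' @ 2: {5,6,7,8,10,12}
'a' @ 3: {1,2,9,11}  [accepting]
'b' @ 4: {}  — no active states
rest 'ca' ignored (set empty)
after full input: {}  (accept=1 not in)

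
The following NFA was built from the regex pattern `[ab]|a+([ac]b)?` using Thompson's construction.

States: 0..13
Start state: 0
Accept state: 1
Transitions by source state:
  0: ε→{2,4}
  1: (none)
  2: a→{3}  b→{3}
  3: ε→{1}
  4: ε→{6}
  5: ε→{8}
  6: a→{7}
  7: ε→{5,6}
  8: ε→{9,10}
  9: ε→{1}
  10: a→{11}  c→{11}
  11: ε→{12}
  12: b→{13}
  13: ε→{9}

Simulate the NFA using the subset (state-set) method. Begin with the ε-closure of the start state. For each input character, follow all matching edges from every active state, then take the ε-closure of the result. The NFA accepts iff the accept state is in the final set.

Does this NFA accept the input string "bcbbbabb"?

Answer: REJECT

Steps:
start: ε-closure({0}) = {0,2,4,6}
'b' @ 1: {1,3}  (accept∈set)
'c' @ 2: {}  — state set empty
rest 'bbbabb' ignored (set empty)
end set {} — state 1 not in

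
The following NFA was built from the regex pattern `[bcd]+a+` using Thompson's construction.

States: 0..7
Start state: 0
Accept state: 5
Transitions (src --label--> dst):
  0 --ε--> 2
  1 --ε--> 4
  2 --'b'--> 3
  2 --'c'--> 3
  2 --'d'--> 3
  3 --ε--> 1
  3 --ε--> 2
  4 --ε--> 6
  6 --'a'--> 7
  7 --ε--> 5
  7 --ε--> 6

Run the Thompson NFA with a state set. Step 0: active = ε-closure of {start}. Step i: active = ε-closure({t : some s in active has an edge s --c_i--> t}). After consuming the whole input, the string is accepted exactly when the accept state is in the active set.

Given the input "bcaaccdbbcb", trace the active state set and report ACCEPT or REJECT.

Answer: REJECT

Derivation:
initial (ε-close {0}): {0,2}
'b' @ 1: {1,2,3,4,6}
'c' @ 2: {1,2,3,4,6}
'a' @ 3: {5,6,7}  (accept∈set)
'a' @ 4: {5,6,7}  (accept∈set)
'c' @ 5: {}  — state set empty
rest 'cdbbcb' ignored (set empty)
after full input: {}  (accept=5 not in)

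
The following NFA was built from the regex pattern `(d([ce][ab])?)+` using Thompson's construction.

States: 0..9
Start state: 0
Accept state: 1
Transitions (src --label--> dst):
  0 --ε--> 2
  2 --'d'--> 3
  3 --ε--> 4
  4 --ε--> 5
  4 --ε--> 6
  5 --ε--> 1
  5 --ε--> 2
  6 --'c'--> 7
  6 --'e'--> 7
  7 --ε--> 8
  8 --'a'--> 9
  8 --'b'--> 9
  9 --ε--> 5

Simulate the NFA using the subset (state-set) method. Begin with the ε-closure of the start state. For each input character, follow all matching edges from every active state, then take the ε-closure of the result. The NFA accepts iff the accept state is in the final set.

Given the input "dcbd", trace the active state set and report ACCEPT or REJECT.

start: ε-closure({0}) = {0,2}
'd' @ 1: {1,2,3,4,5,6}  ✓accept
'c' @ 2: {7,8}
'b' @ 3: {1,2,5,9}  ✓accept
'd' @ 4: {1,2,3,4,5,6}  ✓accept
final: {1,2,3,4,5,6}; accept 1 in set

Answer: ACCEPT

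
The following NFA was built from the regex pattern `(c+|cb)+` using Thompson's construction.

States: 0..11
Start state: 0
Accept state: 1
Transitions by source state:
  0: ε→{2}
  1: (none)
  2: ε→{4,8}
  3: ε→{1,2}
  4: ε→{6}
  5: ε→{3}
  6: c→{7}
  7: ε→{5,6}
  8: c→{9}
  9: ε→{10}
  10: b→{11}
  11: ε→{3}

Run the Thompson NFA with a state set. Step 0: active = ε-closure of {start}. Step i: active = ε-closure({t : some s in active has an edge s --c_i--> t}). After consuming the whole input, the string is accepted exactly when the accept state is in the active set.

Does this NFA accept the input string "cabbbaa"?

start: ε-closure({0}) = {0,2,4,6,8}
'c' @ 1: {1,2,3,4,5,6,7,8,9,10}  ✓accept
'a' @ 2: {}  — state set empty
rest 'bbbaa' ignored (set empty)
end set {} — state 1 not in

Answer: REJECT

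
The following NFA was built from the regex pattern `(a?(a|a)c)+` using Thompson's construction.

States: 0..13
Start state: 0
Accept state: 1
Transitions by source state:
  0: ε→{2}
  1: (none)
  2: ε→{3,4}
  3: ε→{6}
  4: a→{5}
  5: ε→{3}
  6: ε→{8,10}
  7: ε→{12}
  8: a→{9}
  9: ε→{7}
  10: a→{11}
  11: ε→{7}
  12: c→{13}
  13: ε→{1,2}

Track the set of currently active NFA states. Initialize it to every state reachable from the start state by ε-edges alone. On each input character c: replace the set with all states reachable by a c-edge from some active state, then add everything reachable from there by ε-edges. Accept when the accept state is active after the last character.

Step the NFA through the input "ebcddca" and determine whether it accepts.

initial (ε-close {0}): {0,2,3,4,6,8,10}
'e' @ 1: {}  — no active states
rest 'bcddca' ignored (set empty)
final: {}; accept 1 not in set

Answer: REJECT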